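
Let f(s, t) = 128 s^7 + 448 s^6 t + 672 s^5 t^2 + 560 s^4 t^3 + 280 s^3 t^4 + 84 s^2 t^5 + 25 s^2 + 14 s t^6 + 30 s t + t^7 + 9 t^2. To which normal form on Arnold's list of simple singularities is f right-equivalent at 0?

A6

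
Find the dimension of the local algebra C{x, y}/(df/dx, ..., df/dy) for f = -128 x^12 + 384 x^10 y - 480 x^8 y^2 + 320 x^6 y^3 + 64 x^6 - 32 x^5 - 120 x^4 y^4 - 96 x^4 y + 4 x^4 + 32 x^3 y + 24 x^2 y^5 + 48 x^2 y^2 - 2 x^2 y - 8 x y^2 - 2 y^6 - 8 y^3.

The Hessian of f at 0 has rank 0. Corank 2; j^3 = -2*y*(x + 2*y)^2 has shape L^2 M (L != M), so D-series; mu = 7 gives D_7.

7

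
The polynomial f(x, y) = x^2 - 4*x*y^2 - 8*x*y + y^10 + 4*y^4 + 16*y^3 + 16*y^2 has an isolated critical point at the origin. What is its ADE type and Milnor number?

Type A9, Milnor number mu = 9.

The Hessian of f at 0 has rank 1. Corank 1: A-series; mu = 9 gives A_9.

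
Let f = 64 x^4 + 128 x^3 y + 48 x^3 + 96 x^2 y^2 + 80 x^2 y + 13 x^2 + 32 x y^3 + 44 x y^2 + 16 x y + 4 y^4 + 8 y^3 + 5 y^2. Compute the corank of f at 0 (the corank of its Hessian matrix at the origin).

0

The Hessian at 0 is [[26, 16], [16, 10]] of rank 2; hence corank 0.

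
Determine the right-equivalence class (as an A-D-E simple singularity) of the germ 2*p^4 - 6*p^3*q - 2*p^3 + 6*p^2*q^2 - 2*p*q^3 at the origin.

E_7

The Hessian of f at 0 has rank 0. Corank 2; j^3 = -2*p^3 is a perfect cube, so E-series; the 4-jet and mu = 7 give E_7.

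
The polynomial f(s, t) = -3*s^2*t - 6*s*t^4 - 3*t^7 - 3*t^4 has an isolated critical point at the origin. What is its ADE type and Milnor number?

The Hessian of f at 0 has rank 0. Corank 2; j^3 = -3*s^2*t has shape L^2 M (L != M), so D-series; mu = 5 gives D_5.

Type D_5, Milnor number mu = 5.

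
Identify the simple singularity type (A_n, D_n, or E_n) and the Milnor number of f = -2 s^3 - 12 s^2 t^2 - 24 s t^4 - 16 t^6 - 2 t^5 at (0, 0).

Type E_{8}, Milnor number mu = 8.

The Hessian of f at 0 is [[0, 0], [0, 0]] with rank 0, so corank 2. A Groebner basis of the Jacobian ideal J(f) in C{s,t} is {t^4, s^3, s^2/4 + s*t^2}; counting standard monomials gives mu = 8. Corank 2; j^3 = -2*s^3 is a perfect cube, so E-series; the 5-jet and mu = 8 give E_8.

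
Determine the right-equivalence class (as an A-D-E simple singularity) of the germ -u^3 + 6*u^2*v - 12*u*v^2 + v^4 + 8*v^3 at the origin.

E_{6}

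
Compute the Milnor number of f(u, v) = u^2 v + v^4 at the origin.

The Hessian of f at 0 has rank 0. Corank 2; j^3 = u^2*v has shape L^2 M (L != M), so D-series; mu = 5 gives D_5.

5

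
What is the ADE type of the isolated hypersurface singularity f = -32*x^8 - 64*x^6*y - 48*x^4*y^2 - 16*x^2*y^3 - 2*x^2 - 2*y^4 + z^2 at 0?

A3

The Hessian of f at 0 is [[-4, 0, 0], [0, 0, 0], [0, 0, 2]] with rank 2, so corank 1. A Groebner basis of the Jacobian ideal J(f) in C{x,y,z} is {y^3, x, z}; counting standard monomials gives mu = 3. Corank 1: A-series; mu = 3 gives A_3.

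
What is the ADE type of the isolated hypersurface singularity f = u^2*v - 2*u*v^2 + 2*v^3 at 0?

D_4

The Hessian of f at 0 is [[0, 0], [0, 0]] with rank 0, so corank 2. A Groebner basis of the Jacobian ideal J(f) in C{u,v} is {v^3, u^2 + 2*v^2, u*v - v^2}; counting standard monomials gives mu = 4. Corank 2; j^3 = v*(u^2 - 2*u*v + 2*v^2) splits into three distinct lines over C (the quadratic factor has nonzero discriminant), so D_4.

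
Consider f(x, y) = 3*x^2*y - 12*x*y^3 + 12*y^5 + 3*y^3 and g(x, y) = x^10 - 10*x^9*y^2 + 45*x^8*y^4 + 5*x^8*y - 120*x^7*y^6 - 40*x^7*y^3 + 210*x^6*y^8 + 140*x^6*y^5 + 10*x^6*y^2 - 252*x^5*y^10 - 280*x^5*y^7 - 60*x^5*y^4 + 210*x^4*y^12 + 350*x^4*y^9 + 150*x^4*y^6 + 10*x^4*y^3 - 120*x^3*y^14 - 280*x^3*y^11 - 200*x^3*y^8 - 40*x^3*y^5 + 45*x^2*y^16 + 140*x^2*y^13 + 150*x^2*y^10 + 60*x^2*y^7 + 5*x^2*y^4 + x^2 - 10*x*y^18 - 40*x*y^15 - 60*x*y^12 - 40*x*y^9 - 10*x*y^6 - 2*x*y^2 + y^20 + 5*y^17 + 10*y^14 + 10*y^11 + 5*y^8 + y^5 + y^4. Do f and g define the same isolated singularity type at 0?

No.

The Hessian of f at 0 has rank 0. Corank 2; j^3 = 3*y*(x^2 + y^2) splits into three distinct lines over C (the quadratic factor has nonzero discriminant), so D_4. The Hessian of g at 0 has rank 1. Corank 1: A-series; mu = 4 gives A_4. f is D_4 but g is A_4, hence not right-equivalent.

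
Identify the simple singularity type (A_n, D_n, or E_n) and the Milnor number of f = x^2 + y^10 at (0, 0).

Type A_9, Milnor number mu = 9.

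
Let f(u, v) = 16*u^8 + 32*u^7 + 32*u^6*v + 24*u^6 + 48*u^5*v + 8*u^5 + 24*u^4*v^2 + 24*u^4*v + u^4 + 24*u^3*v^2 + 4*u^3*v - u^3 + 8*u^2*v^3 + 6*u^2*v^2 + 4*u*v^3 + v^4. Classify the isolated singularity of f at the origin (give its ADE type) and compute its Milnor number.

Type E_{6}, Milnor number mu = 6.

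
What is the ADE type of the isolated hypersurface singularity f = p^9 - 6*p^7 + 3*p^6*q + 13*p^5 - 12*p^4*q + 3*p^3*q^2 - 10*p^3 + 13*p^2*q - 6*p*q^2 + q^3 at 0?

The Hessian of f at 0 has rank 0. Corank 2; j^3 = -(2*p - q)*(5*p^2 - 4*p*q + q^2) splits into three distinct lines over C (the quadratic factor has nonzero discriminant), so D_4.

D_{4}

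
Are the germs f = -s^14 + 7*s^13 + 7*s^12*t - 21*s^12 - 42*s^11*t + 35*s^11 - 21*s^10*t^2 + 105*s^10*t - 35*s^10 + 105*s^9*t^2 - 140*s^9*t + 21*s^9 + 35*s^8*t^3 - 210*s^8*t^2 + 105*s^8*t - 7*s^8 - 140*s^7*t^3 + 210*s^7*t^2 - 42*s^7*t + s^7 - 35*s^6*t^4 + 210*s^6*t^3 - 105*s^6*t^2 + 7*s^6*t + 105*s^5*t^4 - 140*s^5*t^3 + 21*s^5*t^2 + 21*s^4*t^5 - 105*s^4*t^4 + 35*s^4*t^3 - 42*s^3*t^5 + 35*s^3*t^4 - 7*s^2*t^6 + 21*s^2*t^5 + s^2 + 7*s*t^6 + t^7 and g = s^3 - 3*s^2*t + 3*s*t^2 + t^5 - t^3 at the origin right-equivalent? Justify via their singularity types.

No.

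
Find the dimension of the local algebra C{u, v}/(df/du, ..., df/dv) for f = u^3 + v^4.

The Hessian of f at 0 has rank 0. Corank 2; j^3 = u^3 is a perfect cube, so E-series; the 4-jet and mu = 6 give E_6.

6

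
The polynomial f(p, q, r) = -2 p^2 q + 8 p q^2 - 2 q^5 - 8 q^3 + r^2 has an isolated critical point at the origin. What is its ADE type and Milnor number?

Type D_{6}, Milnor number mu = 6.

The Hessian of f at 0 has rank 1. Corank 2; j^3 = -2*q*(p - 2*q)^2 has shape L^2 M (L != M), so D-series; mu = 6 gives D_6.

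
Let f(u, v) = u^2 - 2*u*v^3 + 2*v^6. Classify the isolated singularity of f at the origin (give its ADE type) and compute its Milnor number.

The Hessian of f at 0 has rank 1. Corank 1: A-series; mu = 5 gives A_5.

Type A_5, Milnor number mu = 5.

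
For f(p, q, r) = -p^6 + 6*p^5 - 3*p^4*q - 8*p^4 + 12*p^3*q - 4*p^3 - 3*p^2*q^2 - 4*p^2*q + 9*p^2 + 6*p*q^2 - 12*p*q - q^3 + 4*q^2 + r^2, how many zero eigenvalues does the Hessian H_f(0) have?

1

Hessian at 0 has rank 2.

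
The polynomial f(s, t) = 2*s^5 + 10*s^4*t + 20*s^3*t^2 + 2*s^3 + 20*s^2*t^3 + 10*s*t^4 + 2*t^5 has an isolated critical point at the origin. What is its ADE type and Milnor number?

The Hessian of f at 0 has rank 0. Corank 2; j^3 = 2*s^3 is a perfect cube, so E-series; the 5-jet and mu = 8 give E_8.

Type E_{8}, Milnor number mu = 8.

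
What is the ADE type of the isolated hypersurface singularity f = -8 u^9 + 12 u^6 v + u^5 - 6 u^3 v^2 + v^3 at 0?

The Hessian of f at 0 has rank 0. Corank 2; j^3 = v^3 is a perfect cube, so E-series; the 5-jet and mu = 8 give E_8.

E8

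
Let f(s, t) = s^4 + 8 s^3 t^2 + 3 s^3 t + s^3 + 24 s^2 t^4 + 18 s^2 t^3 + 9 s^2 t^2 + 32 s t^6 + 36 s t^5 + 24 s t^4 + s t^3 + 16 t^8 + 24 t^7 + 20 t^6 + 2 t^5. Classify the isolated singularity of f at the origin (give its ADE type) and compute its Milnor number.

The Hessian of f at 0 has rank 0. Corank 2; j^3 = s^3 is a perfect cube, so E-series; the 4-jet and mu = 7 give E_7.

Type E_7, Milnor number mu = 7.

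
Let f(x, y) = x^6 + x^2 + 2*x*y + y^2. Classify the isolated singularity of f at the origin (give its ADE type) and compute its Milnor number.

The Hessian of f at 0 has rank 1. Corank 1: A-series; mu = 5 gives A_5.

Type A5, Milnor number mu = 5.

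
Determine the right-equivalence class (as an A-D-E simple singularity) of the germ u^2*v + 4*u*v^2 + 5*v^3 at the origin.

D_{4}

The Hessian of f at 0 has rank 0. Corank 2; j^3 = v*(u^2 + 4*u*v + 5*v^2) splits into three distinct lines over C (the quadratic factor has nonzero discriminant), so D_4.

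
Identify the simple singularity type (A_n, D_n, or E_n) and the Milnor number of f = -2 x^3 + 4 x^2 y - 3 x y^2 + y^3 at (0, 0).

Type D_{4}, Milnor number mu = 4.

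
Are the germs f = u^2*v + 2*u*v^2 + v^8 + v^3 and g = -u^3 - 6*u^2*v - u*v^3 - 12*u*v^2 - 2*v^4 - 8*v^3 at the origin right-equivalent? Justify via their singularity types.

No.

The Hessian of f at 0 has rank 0. Corank 2; j^3 = v*(u + v)^2 has shape L^2 M (L != M), so D-series; mu = 9 gives D_9. The Hessian of g at 0 has rank 0. Corank 2; j^3 = -(u + 2*v)^3 is a perfect cube, so E-series; the 4-jet and mu = 7 give E_7. f is D_9 but g is E_7, hence not right-equivalent.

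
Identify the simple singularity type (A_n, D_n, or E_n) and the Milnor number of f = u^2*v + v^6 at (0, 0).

The Hessian of f at 0 has rank 0. Corank 2; j^3 = u^2*v has shape L^2 M (L != M), so D-series; mu = 7 gives D_7.

Type D_7, Milnor number mu = 7.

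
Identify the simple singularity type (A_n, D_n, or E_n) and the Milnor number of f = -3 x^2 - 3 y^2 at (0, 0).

Type A1, Milnor number mu = 1.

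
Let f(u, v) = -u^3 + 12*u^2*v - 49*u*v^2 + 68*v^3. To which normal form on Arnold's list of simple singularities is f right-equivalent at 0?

The Hessian of f at 0 is [[0, 0], [0, 0]] with rank 0, so corank 2. A Groebner basis of the Jacobian ideal J(f) in C{u,v} is {v^3, u^2 - 47*v^2/3, u*v - 4*v^2}; counting standard monomials gives mu = 4. Corank 2; j^3 = -(u - 4*v)*(u^2 - 8*u*v + 17*v^2) splits into three distinct lines over C (the quadratic factor has nonzero discriminant), so D_4.

D_{4}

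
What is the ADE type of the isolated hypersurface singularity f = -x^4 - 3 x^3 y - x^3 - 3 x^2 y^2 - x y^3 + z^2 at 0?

E_7

The Hessian of f at 0 is [[0, 0, 0], [0, 0, 0], [0, 0, 2]] with rank 1, so corank 2. A Groebner basis of the Jacobian ideal J(f) in C{x,y,z} is {3*x^2 + y^4 + y^3, x^3, x^2*y - x^2 - y^3/3, 2*x^2 + x*y^2 + 2*y^3/3, z}; counting standard monomials gives mu = 7. Corank 2; j^3 = -x^3 is a perfect cube, so E-series; the 4-jet and mu = 7 give E_7.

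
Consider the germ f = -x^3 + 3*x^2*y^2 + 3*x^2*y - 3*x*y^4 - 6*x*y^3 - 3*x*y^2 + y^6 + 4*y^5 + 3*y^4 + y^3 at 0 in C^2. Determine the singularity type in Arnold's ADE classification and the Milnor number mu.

Type E_{8}, Milnor number mu = 8.

The Hessian of f at 0 has rank 0. Corank 2; j^3 = -(x - y)^3 is a perfect cube, so E-series; the 5-jet and mu = 8 give E_8.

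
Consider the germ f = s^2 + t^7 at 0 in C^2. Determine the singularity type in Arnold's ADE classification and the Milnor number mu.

Type A_{6}, Milnor number mu = 6.

The Hessian of f at 0 has rank 1. Corank 1: A-series; mu = 6 gives A_6.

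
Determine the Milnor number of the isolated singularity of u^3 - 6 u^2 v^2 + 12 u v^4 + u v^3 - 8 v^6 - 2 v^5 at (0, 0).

7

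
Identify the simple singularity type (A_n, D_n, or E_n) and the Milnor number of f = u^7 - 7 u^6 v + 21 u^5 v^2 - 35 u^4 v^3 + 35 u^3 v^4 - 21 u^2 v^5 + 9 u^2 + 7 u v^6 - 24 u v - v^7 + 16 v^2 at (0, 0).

The Hessian of f at 0 is [[18, -24], [-24, 32]] with rank 1, so corank 1. A Groebner basis of the Jacobian ideal J(f) in C{u,v} is {v^6, u - 4*v/3}; counting standard monomials gives mu = 6. Corank 1: A-series; mu = 6 gives A_6.

Type A_{6}, Milnor number mu = 6.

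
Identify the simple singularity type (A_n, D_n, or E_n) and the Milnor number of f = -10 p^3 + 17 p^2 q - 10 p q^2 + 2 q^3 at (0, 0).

Type D_4, Milnor number mu = 4.

The Hessian of f at 0 has rank 0. Corank 2; j^3 = -(2*p - q)*(5*p^2 - 6*p*q + 2*q^2) splits into three distinct lines over C (the quadratic factor has nonzero discriminant), so D_4.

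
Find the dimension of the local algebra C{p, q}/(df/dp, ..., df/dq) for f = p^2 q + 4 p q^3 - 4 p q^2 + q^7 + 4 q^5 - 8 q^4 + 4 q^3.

8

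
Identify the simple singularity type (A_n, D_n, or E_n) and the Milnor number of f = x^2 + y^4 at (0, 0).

The Hessian of f at 0 is [[2, 0], [0, 0]] with rank 1, so corank 1. A Groebner basis of the Jacobian ideal J(f) in C{x,y} is {y^3, x}; counting standard monomials gives mu = 3. Corank 1: A-series; mu = 3 gives A_3.

Type A3, Milnor number mu = 3.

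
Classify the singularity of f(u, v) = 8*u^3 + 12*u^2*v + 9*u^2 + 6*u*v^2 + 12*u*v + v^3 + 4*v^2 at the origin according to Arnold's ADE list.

A_{2}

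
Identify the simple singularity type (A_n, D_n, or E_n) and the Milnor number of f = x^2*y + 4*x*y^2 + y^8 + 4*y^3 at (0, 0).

Type D_{9}, Milnor number mu = 9.

The Hessian of f at 0 has rank 0. Corank 2; j^3 = y*(x + 2*y)^2 has shape L^2 M (L != M), so D-series; mu = 9 gives D_9.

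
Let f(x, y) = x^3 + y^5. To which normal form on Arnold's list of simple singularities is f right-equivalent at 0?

The Hessian of f at 0 has rank 0. Corank 2; j^3 = x^3 is a perfect cube, so E-series; the 5-jet and mu = 8 give E_8.

E_{8}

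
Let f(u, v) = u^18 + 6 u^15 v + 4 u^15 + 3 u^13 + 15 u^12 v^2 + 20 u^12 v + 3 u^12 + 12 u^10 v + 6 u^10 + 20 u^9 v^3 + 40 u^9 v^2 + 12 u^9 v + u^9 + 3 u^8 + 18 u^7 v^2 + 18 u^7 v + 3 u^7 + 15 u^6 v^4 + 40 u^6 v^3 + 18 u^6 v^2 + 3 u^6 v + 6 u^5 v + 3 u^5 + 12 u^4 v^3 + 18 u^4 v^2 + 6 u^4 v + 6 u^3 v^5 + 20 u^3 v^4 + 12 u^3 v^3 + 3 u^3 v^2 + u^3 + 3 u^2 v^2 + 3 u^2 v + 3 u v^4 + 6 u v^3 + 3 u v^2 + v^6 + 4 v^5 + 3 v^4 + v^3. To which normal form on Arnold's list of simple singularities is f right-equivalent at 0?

E8

The Hessian of f at 0 has rank 0. Corank 2; j^3 = (u + v)^3 is a perfect cube, so E-series; the 5-jet and mu = 8 give E_8.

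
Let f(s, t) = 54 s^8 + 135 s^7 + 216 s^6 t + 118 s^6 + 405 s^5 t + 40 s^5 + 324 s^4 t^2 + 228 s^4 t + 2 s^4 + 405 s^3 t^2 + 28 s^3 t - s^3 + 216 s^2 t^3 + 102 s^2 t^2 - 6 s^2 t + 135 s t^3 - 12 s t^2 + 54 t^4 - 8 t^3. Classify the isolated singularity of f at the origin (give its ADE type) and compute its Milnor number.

Type E_{7}, Milnor number mu = 7.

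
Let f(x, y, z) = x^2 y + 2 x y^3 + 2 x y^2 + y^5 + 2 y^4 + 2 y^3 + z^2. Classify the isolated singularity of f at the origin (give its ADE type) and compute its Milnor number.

Type D_4, Milnor number mu = 4.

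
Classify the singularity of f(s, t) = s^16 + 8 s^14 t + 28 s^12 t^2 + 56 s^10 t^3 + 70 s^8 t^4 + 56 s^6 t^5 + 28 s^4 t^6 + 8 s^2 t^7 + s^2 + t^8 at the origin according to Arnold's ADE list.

A7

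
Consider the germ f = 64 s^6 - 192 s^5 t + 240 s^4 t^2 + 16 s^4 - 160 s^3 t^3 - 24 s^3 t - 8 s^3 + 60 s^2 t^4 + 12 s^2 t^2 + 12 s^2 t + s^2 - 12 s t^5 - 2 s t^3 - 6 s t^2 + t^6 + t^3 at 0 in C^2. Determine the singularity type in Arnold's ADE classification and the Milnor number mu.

Type A_{2}, Milnor number mu = 2.

The Hessian of f at 0 has rank 1. Corank 1: A-series; mu = 2 gives A_2.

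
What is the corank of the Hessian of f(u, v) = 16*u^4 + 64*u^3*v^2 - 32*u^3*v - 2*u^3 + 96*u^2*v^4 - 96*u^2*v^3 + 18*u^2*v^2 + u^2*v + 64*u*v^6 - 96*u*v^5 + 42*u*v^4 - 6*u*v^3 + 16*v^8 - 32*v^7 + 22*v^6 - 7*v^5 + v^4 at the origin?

2

The Hessian at 0 is [[0, 0], [0, 0]] of rank 0; hence corank 2.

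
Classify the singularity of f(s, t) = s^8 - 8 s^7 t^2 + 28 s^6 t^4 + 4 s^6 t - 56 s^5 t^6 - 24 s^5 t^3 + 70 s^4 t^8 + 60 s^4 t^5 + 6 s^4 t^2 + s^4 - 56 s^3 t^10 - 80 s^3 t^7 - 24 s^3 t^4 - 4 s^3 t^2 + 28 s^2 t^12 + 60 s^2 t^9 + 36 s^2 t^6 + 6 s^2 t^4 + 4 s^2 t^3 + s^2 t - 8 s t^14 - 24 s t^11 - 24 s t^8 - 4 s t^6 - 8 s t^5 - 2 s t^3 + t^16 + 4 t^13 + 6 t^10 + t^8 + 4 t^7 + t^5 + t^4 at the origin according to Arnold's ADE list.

D_5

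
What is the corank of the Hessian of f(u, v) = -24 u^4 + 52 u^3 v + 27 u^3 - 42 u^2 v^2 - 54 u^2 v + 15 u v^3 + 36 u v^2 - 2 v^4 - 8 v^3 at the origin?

2

Hessian at 0 has rank 0.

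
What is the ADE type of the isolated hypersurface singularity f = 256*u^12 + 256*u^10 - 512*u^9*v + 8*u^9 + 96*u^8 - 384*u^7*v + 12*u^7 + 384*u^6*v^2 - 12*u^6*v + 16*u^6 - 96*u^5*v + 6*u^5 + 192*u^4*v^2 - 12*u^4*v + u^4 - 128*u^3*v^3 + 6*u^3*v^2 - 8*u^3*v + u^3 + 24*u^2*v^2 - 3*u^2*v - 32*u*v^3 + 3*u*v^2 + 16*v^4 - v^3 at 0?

E_6

The Hessian of f at 0 has rank 0. Corank 2; j^3 = (u - v)^3 is a perfect cube, so E-series; the 4-jet and mu = 6 give E_6.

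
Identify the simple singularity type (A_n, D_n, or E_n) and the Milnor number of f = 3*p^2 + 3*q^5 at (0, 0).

Type A4, Milnor number mu = 4.

The Hessian of f at 0 is [[6, 0], [0, 0]] with rank 1, so corank 1. A Groebner basis of the Jacobian ideal J(f) in C{p,q} is {q^4, p}; counting standard monomials gives mu = 4. Corank 1: A-series; mu = 4 gives A_4.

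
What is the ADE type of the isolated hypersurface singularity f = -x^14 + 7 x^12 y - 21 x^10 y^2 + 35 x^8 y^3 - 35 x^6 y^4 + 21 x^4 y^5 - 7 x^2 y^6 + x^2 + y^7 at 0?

The Hessian of f at 0 has rank 1. Corank 1: A-series; mu = 6 gives A_6.

A6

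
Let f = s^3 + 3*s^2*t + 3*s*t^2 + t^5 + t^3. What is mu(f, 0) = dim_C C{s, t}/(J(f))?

The Hessian of f at 0 has rank 0. Corank 2; j^3 = (s + t)^3 is a perfect cube, so E-series; the 5-jet and mu = 8 give E_8.

8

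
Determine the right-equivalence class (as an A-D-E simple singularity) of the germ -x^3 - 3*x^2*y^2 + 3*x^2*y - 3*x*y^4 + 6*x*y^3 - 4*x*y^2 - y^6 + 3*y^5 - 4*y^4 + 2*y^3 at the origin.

D4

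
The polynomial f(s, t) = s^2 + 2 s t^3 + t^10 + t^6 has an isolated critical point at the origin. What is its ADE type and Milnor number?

The Hessian of f at 0 has rank 1. Corank 1: A-series; mu = 9 gives A_9.

Type A_9, Milnor number mu = 9.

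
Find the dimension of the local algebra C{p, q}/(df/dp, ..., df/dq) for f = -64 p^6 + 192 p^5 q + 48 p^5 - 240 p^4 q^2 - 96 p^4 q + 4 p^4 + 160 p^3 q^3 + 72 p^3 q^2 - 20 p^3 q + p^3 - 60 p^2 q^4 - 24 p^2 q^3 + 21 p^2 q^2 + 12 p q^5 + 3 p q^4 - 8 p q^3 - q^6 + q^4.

The Hessian of f at 0 has rank 0. Corank 2; j^3 = p^3 is a perfect cube, so E-series; the 4-jet and mu = 6 give E_6.

6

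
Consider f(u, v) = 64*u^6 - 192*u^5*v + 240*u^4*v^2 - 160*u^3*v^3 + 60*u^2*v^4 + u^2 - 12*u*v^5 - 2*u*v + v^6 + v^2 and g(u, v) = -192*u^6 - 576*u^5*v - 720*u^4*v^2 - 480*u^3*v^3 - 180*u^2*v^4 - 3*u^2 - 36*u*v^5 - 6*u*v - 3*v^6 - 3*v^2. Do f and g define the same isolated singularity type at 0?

The Hessian of f at 0 has rank 1. Corank 1: A-series; mu = 5 gives A_5. The Hessian of g at 0 has rank 1. Corank 1: A-series; mu = 5 gives A_5. Both have type A_5, hence right-equivalent.

Yes.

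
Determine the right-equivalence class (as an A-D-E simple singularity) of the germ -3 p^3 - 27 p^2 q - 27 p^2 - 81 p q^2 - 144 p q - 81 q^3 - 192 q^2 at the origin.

The Hessian of f at 0 is [[-54, -144], [-144, -384]] with rank 1, so corank 1. A Groebner basis of the Jacobian ideal J(f) in C{p,q} is {q^2, p + 8*q/3}; counting standard monomials gives mu = 2. Corank 1: A-series; mu = 2 gives A_2.

A_{2}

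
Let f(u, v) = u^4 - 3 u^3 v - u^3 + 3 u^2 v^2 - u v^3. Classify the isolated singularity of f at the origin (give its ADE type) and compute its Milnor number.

Type E7, Milnor number mu = 7.

The Hessian of f at 0 is [[0, 0], [0, 0]] with rank 0, so corank 2. A Groebner basis of the Jacobian ideal J(f) in C{u,v} is {3*u^2 + v^4 + v^3, u^3, u^2*v - u^2 - v^3/3, -2*u^2 + u*v^2 - 2*v^3/3}; counting standard monomials gives mu = 7. Corank 2; j^3 = -u^3 is a perfect cube, so E-series; the 4-jet and mu = 7 give E_7.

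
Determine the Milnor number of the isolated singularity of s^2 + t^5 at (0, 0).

The Hessian of f at 0 has rank 1. Corank 1: A-series; mu = 4 gives A_4.

4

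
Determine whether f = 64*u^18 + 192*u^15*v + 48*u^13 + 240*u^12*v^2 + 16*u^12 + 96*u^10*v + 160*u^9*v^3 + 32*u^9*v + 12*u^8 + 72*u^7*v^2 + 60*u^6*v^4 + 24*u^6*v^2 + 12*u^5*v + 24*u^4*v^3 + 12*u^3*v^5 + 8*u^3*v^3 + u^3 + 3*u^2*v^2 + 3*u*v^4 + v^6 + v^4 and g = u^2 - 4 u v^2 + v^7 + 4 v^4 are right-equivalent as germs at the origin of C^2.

No.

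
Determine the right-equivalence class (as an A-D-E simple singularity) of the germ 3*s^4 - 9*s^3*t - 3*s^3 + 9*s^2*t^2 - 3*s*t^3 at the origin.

The Hessian of f at 0 has rank 0. Corank 2; j^3 = -3*s^3 is a perfect cube, so E-series; the 4-jet and mu = 7 give E_7.

E7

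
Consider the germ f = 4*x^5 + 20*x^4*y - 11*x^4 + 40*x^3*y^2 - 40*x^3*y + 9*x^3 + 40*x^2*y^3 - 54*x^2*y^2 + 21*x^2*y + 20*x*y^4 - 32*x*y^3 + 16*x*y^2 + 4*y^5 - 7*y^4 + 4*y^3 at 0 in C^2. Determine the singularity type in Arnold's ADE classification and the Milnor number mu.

Type D5, Milnor number mu = 5.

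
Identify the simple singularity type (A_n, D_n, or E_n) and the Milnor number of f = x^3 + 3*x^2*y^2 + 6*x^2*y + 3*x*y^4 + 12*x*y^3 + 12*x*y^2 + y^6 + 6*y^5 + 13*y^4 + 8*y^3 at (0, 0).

Type E6, Milnor number mu = 6.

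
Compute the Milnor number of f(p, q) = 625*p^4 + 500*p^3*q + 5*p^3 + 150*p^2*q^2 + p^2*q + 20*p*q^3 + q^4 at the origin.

The Hessian of f at 0 is [[0, 0], [0, 0]] with rank 0, so corank 2. A Groebner basis of the Jacobian ideal J(f) in C{p,q} is {p*q^2, -p*q/20 + q^3, p^2 + p*q/5}; counting standard monomials gives mu = 5. Corank 2; j^3 = p^2*(5*p + q) has shape L^2 M (L != M), so D-series; mu = 5 gives D_5.

5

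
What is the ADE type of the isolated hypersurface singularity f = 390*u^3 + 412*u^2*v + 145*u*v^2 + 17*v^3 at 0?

The Hessian of f at 0 has rank 0. Corank 2; j^3 = (3*u + v)*(130*u^2 + 94*u*v + 17*v^2) splits into three distinct lines over C (the quadratic factor has nonzero discriminant), so D_4.

D_4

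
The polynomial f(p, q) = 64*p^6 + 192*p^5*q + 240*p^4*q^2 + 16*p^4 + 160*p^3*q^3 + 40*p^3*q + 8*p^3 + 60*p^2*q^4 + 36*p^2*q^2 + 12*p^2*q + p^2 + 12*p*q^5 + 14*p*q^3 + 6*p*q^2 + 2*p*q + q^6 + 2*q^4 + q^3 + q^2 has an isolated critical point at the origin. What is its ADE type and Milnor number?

The Hessian of f at 0 has rank 1. Corank 1: A-series; mu = 2 gives A_2.

Type A_2, Milnor number mu = 2.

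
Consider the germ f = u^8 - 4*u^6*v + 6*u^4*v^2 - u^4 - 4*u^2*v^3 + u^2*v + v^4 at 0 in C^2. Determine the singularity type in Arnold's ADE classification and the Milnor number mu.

Type D_5, Milnor number mu = 5.

The Hessian of f at 0 has rank 0. Corank 2; j^3 = u^2*v has shape L^2 M (L != M), so D-series; mu = 5 gives D_5.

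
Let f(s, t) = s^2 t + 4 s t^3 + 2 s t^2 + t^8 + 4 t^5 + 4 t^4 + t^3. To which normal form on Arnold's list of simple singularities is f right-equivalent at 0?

The Hessian of f at 0 is [[0, 0], [0, 0]] with rank 0, so corank 2. A Groebner basis of the Jacobian ideal J(f) in C{s,t} is {s^4 + 3*s^3 + 7*s^2*t + 4*s^2 + 27*s*t^2/2 + 13*s*t/4 - 3*t^2/4, s^3*t - 3*s^3/2 - 3*s^2*t - s^2 - 4*s*t^2 - 3*s*t/4 + t^2/4, s^3/2 + s^2*t^2 + s^2*t/2, s*t/2 + t^3 + t^2/2}; counting standard monomials gives mu = 9. Corank 2; j^3 = t*(s + t)^2 has shape L^2 M (L != M), so D-series; mu = 9 gives D_9.

D_{9}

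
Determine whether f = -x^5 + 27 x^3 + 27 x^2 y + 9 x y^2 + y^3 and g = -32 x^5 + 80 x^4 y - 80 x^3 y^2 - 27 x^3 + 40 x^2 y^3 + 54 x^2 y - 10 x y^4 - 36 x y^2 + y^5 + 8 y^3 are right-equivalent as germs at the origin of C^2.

Yes.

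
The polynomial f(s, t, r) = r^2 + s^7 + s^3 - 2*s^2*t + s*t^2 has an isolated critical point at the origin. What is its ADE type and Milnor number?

Type D_8, Milnor number mu = 8.

The Hessian of f at 0 has rank 1. Corank 2; j^3 = s*(s - t)^2 has shape L^2 M (L != M), so D-series; mu = 8 gives D_8.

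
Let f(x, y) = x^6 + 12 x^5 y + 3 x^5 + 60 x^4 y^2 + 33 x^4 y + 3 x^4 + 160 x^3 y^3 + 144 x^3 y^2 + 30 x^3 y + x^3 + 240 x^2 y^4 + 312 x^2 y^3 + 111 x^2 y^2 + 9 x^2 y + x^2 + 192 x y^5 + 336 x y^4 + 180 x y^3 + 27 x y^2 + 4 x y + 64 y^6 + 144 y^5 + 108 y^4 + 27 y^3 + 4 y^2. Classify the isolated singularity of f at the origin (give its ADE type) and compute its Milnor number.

Type A_2, Milnor number mu = 2.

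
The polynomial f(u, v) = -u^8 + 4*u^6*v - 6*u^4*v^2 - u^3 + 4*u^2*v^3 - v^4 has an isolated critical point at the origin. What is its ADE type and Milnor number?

The Hessian of f at 0 has rank 0. Corank 2; j^3 = -u^3 is a perfect cube, so E-series; the 4-jet and mu = 6 give E_6.

Type E_6, Milnor number mu = 6.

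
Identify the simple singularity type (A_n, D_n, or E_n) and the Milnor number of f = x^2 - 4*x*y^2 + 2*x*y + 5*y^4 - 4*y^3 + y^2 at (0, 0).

The Hessian of f at 0 has rank 1. Corank 1: A-series; mu = 3 gives A_3.

Type A_3, Milnor number mu = 3.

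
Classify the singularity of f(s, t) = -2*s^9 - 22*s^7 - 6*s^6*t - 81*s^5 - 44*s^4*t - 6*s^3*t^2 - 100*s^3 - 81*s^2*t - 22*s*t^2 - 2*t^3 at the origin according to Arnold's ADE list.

D4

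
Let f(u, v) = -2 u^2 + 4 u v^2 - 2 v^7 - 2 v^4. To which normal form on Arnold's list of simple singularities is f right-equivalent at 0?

The Hessian of f at 0 is [[-4, 0], [0, 0]] with rank 1, so corank 1. A Groebner basis of the Jacobian ideal J(f) in C{u,v} is {u^3, -u + v^2}; counting standard monomials gives mu = 6. Corank 1: A-series; mu = 6 gives A_6.

A_6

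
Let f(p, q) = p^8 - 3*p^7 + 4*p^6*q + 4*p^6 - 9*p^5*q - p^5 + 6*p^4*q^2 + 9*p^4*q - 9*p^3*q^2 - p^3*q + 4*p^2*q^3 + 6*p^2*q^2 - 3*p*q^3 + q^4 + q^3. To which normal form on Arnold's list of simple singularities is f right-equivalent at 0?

E_{7}

The Hessian of f at 0 is [[0, 0], [0, 0]] with rank 0, so corank 2. A Groebner basis of the Jacobian ideal J(f) in C{p,q} is {p^3 - 6*p*q^2 - 3*q^2, p^2*q + p*q^2, q^3}; counting standard monomials gives mu = 7. Corank 2; j^3 = q^3 is a perfect cube, so E-series; the 4-jet and mu = 7 give E_7.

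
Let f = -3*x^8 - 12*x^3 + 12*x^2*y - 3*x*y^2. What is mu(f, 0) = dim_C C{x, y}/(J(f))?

9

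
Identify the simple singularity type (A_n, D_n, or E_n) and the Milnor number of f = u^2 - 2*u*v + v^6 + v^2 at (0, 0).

Type A_{5}, Milnor number mu = 5.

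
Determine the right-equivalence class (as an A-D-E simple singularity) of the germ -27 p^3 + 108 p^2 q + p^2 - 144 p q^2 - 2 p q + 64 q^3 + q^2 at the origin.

A2

The Hessian of f at 0 is [[2, -2], [-2, 2]] with rank 1, so corank 1. A Groebner basis of the Jacobian ideal J(f) in C{p,q} is {q^2, p - q}; counting standard monomials gives mu = 2. Corank 1: A-series; mu = 2 gives A_2.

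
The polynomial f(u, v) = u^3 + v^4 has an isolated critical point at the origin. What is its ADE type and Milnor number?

Type E_6, Milnor number mu = 6.

The Hessian of f at 0 has rank 0. Corank 2; j^3 = u^3 is a perfect cube, so E-series; the 4-jet and mu = 6 give E_6.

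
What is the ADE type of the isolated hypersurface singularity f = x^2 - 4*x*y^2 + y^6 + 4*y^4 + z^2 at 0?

A5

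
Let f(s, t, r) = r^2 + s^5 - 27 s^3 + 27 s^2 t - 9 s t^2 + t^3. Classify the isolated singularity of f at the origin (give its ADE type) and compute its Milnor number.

Type E8, Milnor number mu = 8.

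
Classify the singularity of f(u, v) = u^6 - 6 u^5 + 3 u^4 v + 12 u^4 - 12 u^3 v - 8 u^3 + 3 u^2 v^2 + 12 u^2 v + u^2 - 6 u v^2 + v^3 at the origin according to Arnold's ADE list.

A_2

The Hessian of f at 0 has rank 1. Corank 1: A-series; mu = 2 gives A_2.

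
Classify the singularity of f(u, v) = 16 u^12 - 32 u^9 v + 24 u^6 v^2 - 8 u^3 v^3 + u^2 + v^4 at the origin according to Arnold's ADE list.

The Hessian of f at 0 is [[2, 0], [0, 0]] with rank 1, so corank 1. A Groebner basis of the Jacobian ideal J(f) in C{u,v} is {v^3, u}; counting standard monomials gives mu = 3. Corank 1: A-series; mu = 3 gives A_3.

A_{3}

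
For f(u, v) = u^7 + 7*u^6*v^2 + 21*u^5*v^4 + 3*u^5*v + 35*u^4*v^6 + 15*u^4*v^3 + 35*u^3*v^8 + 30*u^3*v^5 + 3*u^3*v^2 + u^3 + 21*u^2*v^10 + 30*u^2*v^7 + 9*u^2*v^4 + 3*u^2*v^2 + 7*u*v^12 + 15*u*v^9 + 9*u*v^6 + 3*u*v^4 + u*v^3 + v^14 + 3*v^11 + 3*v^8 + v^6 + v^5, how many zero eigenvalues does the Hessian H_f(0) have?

Hessian at 0 has rank 0.

2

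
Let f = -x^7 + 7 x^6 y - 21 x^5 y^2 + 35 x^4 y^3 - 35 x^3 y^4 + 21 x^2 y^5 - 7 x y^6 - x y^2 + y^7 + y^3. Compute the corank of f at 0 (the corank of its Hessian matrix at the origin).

2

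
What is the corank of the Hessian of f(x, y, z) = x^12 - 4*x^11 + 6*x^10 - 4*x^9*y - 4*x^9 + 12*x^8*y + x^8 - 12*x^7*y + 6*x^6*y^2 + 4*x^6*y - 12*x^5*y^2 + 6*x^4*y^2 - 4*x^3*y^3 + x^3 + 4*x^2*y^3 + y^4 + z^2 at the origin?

2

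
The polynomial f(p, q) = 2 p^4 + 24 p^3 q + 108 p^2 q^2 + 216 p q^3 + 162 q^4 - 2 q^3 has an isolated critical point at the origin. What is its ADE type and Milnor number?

The Hessian of f at 0 has rank 0. Corank 2; j^3 = -2*q^3 is a perfect cube, so E-series; the 4-jet and mu = 6 give E_6.

Type E6, Milnor number mu = 6.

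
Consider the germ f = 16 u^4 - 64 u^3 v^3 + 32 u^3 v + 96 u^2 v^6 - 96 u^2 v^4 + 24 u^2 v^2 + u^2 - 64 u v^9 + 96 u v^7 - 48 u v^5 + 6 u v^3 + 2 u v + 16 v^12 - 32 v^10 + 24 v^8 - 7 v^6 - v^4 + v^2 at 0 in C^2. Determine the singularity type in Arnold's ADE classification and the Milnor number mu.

Type A3, Milnor number mu = 3.

The Hessian of f at 0 is [[2, 2], [2, 2]] with rank 1, so corank 1. A Groebner basis of the Jacobian ideal J(f) in C{u,v} is {v^3, u + v}; counting standard monomials gives mu = 3. Corank 1: A-series; mu = 3 gives A_3.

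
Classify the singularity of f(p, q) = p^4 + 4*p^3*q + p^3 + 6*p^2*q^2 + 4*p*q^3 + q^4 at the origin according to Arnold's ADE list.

E_6

The Hessian of f at 0 has rank 0. Corank 2; j^3 = p^3 is a perfect cube, so E-series; the 4-jet and mu = 6 give E_6.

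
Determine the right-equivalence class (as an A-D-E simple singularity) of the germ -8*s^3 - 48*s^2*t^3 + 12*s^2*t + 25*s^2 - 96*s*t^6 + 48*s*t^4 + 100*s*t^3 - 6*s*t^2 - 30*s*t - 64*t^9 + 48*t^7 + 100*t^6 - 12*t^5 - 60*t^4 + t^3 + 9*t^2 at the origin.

A_{2}

The Hessian of f at 0 has rank 1. Corank 1: A-series; mu = 2 gives A_2.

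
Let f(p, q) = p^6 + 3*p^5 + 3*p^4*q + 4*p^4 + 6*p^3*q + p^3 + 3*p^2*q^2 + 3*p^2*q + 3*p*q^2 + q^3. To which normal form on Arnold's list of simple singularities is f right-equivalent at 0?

E6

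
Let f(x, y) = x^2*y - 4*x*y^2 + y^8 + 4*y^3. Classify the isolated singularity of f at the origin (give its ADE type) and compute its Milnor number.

The Hessian of f at 0 has rank 0. Corank 2; j^3 = y*(x - 2*y)^2 has shape L^2 M (L != M), so D-series; mu = 9 gives D_9.

Type D_{9}, Milnor number mu = 9.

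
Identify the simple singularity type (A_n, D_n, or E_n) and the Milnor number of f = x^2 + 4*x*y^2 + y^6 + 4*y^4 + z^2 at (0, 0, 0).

Type A_{5}, Milnor number mu = 5.

The Hessian of f at 0 has rank 2. Corank 1: A-series; mu = 5 gives A_5.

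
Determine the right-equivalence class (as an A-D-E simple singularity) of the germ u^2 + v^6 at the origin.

A5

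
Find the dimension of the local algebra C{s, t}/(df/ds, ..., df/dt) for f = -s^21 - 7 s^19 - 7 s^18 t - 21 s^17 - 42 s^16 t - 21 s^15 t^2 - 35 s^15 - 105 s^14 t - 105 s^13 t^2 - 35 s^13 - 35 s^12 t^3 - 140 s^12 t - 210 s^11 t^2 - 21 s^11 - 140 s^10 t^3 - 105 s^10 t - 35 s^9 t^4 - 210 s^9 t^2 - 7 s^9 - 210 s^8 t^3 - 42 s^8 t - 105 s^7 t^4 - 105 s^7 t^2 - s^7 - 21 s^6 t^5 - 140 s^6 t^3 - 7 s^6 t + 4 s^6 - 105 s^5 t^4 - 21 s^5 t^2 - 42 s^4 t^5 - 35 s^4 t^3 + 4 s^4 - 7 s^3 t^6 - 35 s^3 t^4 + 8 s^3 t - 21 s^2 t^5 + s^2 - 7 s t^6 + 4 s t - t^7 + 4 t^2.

6

The Hessian of f at 0 has rank 1. Corank 1: A-series; mu = 6 gives A_6.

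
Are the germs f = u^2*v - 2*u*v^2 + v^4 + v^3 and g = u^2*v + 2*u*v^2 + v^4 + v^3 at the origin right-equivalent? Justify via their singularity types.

Yes.

The Hessian of f at 0 has rank 0. Corank 2; j^3 = v*(u - v)^2 has shape L^2 M (L != M), so D-series; mu = 5 gives D_5. The Hessian of g at 0 has rank 0. Corank 2; j^3 = v*(u + v)^2 has shape L^2 M (L != M), so D-series; mu = 5 gives D_5. Both have type D_5, hence right-equivalent.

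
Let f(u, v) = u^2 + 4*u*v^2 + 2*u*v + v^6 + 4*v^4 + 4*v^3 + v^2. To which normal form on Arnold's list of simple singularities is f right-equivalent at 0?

A_5

The Hessian of f at 0 is [[2, 2], [2, 2]] with rank 1, so corank 1. A Groebner basis of the Jacobian ideal J(f) in C{u,v} is {u^3 + 3*u^2/2 + 5*u*v/2 - u/2 - v/2, u^2*v - u^2 - 3*u*v/2 + u/4 + v/4, u/2 + v^2 + v/2}; counting standard monomials gives mu = 5. Corank 1: A-series; mu = 5 gives A_5.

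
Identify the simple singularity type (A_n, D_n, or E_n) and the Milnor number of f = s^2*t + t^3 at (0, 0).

The Hessian of f at 0 has rank 0. Corank 2; j^3 = t*(s^2 + t^2) splits into three distinct lines over C (the quadratic factor has nonzero discriminant), so D_4.

Type D4, Milnor number mu = 4.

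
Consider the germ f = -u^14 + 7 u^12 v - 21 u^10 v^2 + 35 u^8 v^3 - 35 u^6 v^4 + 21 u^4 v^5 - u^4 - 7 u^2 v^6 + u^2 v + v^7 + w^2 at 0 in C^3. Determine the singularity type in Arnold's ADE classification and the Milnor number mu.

Type D_8, Milnor number mu = 8.

The Hessian of f at 0 has rank 1. Corank 2; j^3 = u^2*v has shape L^2 M (L != M), so D-series; mu = 8 gives D_8.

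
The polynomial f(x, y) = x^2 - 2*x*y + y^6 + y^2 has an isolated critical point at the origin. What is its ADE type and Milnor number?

Type A_5, Milnor number mu = 5.

The Hessian of f at 0 has rank 1. Corank 1: A-series; mu = 5 gives A_5.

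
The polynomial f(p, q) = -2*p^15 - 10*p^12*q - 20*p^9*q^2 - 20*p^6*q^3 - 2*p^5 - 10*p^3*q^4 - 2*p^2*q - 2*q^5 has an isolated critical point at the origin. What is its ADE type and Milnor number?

Type D6, Milnor number mu = 6.

The Hessian of f at 0 has rank 0. Corank 2; j^3 = -2*p^2*q has shape L^2 M (L != M), so D-series; mu = 6 gives D_6.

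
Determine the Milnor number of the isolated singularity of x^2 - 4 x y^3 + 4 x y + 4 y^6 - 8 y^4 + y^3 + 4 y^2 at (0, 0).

The Hessian of f at 0 is [[2, 4], [4, 8]] with rank 1, so corank 1. A Groebner basis of the Jacobian ideal J(f) in C{x,y} is {y^2, x + 2*y}; counting standard monomials gives mu = 2. Corank 1: A-series; mu = 2 gives A_2.

2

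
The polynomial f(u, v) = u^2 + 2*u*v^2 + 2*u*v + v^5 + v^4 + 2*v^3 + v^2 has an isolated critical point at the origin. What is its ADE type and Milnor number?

Type A_4, Milnor number mu = 4.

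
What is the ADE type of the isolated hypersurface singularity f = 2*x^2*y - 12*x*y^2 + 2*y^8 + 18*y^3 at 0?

D9

The Hessian of f at 0 has rank 0. Corank 2; j^3 = 2*y*(x - 3*y)^2 has shape L^2 M (L != M), so D-series; mu = 9 gives D_9.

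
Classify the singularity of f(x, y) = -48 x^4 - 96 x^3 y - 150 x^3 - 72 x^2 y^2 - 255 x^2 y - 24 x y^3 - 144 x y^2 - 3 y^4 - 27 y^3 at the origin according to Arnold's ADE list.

D5

The Hessian of f at 0 has rank 0. Corank 2; j^3 = -3*(2*x + y)*(5*x + 3*y)^2 has shape L^2 M (L != M), so D-series; mu = 5 gives D_5.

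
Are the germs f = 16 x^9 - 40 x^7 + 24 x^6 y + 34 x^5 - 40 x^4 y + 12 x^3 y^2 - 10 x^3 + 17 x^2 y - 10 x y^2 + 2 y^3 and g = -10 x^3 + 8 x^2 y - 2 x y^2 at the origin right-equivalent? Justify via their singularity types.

The Hessian of f at 0 is [[0, 0], [0, 0]] with rank 0, so corank 2. A Groebner basis of the Jacobian ideal J(f) in C{x,y} is {y^3, x^2 - 2*y^2/11, x*y - 5*y^2/11}; counting standard monomials gives mu = 4. Corank 2; j^3 = -(2*x - y)*(5*x^2 - 6*x*y + 2*y^2) splits into three distinct lines over C (the quadratic factor has nonzero discriminant), so D_4. The Hessian of g at 0 is [[0, 0], [0, 0]] with rank 0, so corank 2. A Groebner basis of the Jacobian ideal J(g) in C{x,y} is {y^3, x^2 - y^2, x*y - 2*y^2}; counting standard monomials gives mu = 4. Corank 2; j^3 = -2*x*(5*x^2 - 4*x*y + y^2) splits into three distinct lines over C (the quadratic factor has nonzero discriminant), so D_4. Both have type D_4, hence right-equivalent.

Yes.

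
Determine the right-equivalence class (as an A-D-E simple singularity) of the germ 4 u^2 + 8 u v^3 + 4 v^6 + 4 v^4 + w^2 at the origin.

A_3

The Hessian of f at 0 has rank 2. Corank 1: A-series; mu = 3 gives A_3.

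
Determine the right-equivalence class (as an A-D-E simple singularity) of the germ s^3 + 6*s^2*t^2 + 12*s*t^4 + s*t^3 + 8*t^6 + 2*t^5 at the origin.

The Hessian of f at 0 is [[0, 0], [0, 0]] with rank 0, so corank 2. A Groebner basis of the Jacobian ideal J(f) in C{s,t} is {-s^2/4 + t^4 - t^3/12, s^3, s^2*t + s^2/12 + t^3/36, s^2/2 + s*t^2 + t^3/6}; counting standard monomials gives mu = 7. Corank 2; j^3 = s^3 is a perfect cube, so E-series; the 4-jet and mu = 7 give E_7.

E_{7}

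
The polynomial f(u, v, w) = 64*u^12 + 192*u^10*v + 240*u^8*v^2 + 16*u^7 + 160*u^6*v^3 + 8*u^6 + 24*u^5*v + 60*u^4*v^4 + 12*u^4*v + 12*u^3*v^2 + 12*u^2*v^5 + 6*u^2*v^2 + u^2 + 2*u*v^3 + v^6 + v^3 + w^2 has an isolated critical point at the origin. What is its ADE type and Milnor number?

The Hessian of f at 0 is [[2, 0, 0], [0, 0, 0], [0, 0, 2]] with rank 2, so corank 1. A Groebner basis of the Jacobian ideal J(f) in C{u,v,w} is {v^2, u, w}; counting standard monomials gives mu = 2. Corank 1: A-series; mu = 2 gives A_2.

Type A_{2}, Milnor number mu = 2.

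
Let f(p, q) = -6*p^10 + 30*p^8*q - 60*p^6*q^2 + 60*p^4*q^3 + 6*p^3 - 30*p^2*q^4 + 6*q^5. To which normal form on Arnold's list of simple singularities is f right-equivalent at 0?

The Hessian of f at 0 has rank 0. Corank 2; j^3 = 6*p^3 is a perfect cube, so E-series; the 5-jet and mu = 8 give E_8.

E8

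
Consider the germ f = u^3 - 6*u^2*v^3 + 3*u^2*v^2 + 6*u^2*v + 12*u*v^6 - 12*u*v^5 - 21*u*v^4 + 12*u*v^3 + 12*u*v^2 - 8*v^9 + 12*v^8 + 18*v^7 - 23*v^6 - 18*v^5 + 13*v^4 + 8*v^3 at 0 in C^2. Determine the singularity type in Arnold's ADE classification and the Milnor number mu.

The Hessian of f at 0 has rank 0. Corank 2; j^3 = (u + 2*v)^3 is a perfect cube, so E-series; the 4-jet and mu = 6 give E_6.

Type E_6, Milnor number mu = 6.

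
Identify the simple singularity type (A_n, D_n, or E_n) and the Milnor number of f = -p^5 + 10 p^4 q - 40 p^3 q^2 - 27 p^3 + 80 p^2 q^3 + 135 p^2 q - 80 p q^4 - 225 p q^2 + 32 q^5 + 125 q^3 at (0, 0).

Type E_{8}, Milnor number mu = 8.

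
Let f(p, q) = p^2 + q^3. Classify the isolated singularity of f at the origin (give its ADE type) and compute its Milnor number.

The Hessian of f at 0 has rank 1. Corank 1: A-series; mu = 2 gives A_2.

Type A2, Milnor number mu = 2.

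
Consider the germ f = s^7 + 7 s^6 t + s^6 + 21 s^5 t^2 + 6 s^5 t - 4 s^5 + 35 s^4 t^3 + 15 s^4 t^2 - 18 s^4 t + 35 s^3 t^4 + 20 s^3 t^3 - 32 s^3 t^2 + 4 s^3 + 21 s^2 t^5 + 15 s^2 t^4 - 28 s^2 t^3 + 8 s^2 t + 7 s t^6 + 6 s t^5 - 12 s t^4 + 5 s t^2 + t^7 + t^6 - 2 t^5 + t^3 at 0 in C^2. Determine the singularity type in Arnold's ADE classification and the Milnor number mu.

The Hessian of f at 0 has rank 0. Corank 2; j^3 = (s + t)*(2*s + t)^2 has shape L^2 M (L != M), so D-series; mu = 7 gives D_7.

Type D_{7}, Milnor number mu = 7.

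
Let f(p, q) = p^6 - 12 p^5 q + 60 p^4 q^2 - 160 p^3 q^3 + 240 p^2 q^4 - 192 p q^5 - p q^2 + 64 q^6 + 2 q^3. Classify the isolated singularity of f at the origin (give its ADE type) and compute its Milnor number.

Type D_{7}, Milnor number mu = 7.

The Hessian of f at 0 is [[0, 0], [0, 0]] with rank 0, so corank 2. A Groebner basis of the Jacobian ideal J(f) in C{p,q} is {p^5 - q^2/6, q^3, p*q - 2*q^2}; counting standard monomials gives mu = 7. Corank 2; j^3 = -q^2*(p - 2*q) has shape L^2 M (L != M), so D-series; mu = 7 gives D_7.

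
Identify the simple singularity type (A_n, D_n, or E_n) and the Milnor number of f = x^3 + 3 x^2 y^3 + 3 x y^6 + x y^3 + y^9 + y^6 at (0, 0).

The Hessian of f at 0 is [[0, 0], [0, 0]] with rank 0, so corank 2. A Groebner basis of the Jacobian ideal J(f) in C{x,y} is {x^3, x*y^2, 3*x^2 + y^3}; counting standard monomials gives mu = 7. Corank 2; j^3 = x^3 is a perfect cube, so E-series; the 4-jet and mu = 7 give E_7.

Type E_{7}, Milnor number mu = 7.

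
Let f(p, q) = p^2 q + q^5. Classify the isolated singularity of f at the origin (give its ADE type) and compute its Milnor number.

Type D6, Milnor number mu = 6.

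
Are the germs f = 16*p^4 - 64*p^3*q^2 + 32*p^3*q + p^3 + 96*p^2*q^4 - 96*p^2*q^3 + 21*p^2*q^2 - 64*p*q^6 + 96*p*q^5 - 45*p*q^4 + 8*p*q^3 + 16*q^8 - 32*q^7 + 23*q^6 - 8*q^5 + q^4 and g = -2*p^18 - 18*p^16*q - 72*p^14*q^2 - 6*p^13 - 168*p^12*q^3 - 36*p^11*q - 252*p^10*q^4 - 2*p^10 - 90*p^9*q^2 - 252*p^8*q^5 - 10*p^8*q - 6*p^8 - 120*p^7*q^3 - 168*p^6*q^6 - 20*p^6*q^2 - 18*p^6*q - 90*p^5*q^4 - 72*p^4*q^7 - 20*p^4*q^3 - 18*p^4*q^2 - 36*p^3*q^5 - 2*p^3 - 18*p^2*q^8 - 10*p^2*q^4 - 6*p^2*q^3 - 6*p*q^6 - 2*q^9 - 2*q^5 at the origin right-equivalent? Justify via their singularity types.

No.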